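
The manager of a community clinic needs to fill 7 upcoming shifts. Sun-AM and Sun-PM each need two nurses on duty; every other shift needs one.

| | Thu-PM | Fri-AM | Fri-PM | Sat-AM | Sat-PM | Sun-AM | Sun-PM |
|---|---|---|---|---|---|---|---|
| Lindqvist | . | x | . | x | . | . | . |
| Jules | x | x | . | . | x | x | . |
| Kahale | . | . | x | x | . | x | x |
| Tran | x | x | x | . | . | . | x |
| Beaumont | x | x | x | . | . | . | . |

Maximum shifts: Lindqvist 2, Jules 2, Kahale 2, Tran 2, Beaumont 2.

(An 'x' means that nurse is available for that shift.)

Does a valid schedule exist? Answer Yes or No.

Yes

Sat-PM can only be covered by Jules, so that assignment is forced.
Sun-AM can only be covered by Jules and Kahale, so that assignment is forced.
Sun-PM can only be covered by Kahale and Tran, so that assignment is forced.
One valid schedule: Thu-PM→Tran, Fri-AM→Lindqvist, Fri-PM→Beaumont, Sat-AM→Lindqvist, Sat-PM→Jules, Sun-AM→Jules+Kahale, Sun-PM→Kahale+Tran.
Loads: Lindqvist 2/2, Jules 2/2, Kahale 2/2, Tran 2/2, Beaumont 1/2 — all within limits.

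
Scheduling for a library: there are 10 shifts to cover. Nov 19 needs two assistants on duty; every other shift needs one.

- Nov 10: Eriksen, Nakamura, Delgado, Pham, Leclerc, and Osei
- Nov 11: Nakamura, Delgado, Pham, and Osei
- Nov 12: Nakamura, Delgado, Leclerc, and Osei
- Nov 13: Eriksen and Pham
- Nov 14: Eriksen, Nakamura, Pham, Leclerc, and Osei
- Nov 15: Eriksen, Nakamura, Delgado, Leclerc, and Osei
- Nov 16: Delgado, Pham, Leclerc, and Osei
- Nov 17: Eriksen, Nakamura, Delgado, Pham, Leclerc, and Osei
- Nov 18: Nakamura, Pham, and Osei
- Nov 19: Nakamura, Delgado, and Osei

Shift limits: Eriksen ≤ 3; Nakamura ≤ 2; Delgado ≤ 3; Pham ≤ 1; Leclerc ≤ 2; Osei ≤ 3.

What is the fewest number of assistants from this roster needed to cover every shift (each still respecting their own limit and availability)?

4

11 slots to fill and no one can take more than 3, so at least ⌈11/3⌉ = 4 assistants are needed.
Eriksen, Nakamura, Delgado, and Osei alone can cover everything: Nov 10→Eriksen, Nov 11→Nakamura, Nov 12→Delgado, Nov 13→Eriksen, Nov 14→Eriksen, Nov 15→Osei, Nov 16→Delgado, Nov 17→Osei, Nov 18→Nakamura, Nov 19→Delgado+Osei.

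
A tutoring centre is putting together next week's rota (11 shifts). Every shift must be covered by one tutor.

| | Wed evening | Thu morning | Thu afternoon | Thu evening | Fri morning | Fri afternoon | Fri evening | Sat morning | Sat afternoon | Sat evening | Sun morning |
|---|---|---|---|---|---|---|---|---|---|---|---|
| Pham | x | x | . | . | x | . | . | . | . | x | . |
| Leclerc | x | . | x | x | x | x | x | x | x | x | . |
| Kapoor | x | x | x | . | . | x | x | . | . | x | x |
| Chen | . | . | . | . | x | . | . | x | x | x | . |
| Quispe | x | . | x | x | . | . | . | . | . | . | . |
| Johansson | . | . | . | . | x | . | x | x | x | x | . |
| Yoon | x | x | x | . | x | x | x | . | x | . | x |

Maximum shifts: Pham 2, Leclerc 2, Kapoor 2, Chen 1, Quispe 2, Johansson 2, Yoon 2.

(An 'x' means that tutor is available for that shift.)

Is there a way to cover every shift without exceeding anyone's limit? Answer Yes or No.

One valid schedule: Wed evening→Quispe, Thu morning→Pham, Thu afternoon→Kapoor, Thu evening→Leclerc, Fri morning→Yoon, Fri afternoon→Leclerc, Fri evening→Johansson, Sat morning→Chen, Sat afternoon→Johansson, Sat evening→Pham, Sun morning→Kapoor.
Loads: Pham 2/2, Leclerc 2/2, Kapoor 2/2, Chen 1/1, Quispe 1/2, Johansson 2/2, Yoon 1/2 — all within limits.

Yes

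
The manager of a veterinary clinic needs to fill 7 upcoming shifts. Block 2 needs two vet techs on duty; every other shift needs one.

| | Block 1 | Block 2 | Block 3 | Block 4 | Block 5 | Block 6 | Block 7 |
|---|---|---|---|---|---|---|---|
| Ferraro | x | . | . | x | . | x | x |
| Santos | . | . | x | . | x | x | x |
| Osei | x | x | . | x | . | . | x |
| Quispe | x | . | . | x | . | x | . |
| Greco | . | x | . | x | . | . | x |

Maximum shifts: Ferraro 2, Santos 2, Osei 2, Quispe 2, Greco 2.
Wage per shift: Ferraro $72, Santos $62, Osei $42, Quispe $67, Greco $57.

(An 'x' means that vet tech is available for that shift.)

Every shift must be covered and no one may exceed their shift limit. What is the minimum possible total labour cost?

Block 2 can only be covered by Osei and Greco, so that assignment is forced.
Block 3 can only be covered by Santos, so that assignment is forced.
Block 5 can only be covered by Santos, so that assignment is forced.
Picking the cheapest available vet tech for each shift independently would cost $411, but that ignores the shift limits.
An optimal schedule: Block 1→Osei, Block 2→Osei+Greco, Block 3→Santos, Block 4→Quispe, Block 5→Santos, Block 6→Quispe, Block 7→Greco.
Total: 42 + 42 + 57 + 62 + 67 + 62 + 67 + 57 = $456.

$456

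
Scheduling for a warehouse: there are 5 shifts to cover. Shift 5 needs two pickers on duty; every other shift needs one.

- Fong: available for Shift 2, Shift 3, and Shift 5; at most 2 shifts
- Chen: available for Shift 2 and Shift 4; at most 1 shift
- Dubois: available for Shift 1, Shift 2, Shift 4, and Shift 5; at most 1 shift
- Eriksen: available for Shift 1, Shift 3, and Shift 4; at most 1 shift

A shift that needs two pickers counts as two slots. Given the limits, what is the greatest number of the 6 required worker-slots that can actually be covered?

Total capacity across all pickers is 2+1+1+1 = 5, and 6 slots are needed, so at most 5 can be filled.
An assignment achieving 5: Shift 1→Dubois, Shift 2→Chen, Shift 3→Fong, Shift 4→Eriksen, Shift 5→Fong.
Loads: Fong 2/2, Chen 1/1, Dubois 1/1, Eriksen 1/1.

5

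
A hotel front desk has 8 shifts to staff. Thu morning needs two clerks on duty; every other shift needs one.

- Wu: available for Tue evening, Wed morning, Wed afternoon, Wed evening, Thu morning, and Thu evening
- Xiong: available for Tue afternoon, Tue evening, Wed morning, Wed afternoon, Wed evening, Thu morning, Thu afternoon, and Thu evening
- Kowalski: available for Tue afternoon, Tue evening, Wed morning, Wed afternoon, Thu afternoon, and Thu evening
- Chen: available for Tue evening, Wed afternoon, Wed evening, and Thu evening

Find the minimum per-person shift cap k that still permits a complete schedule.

With 4 clerks and 9 worker-slots to fill, someone must work at least ⌈9/4⌉ = 3 shifts, so k ≥ 3.
k = 3 works: Tue afternoon→Xiong, Tue evening→Kowalski, Wed morning→Wu, Wed afternoon→Kowalski, Wed evening→Wu, Thu morning→Wu+Xiong, Thu afternoon→Xiong, Thu evening→Kowalski.
Loads: Wu 3, Xiong 3, Kowalski 3, Chen 0 — all ≤ 3.

3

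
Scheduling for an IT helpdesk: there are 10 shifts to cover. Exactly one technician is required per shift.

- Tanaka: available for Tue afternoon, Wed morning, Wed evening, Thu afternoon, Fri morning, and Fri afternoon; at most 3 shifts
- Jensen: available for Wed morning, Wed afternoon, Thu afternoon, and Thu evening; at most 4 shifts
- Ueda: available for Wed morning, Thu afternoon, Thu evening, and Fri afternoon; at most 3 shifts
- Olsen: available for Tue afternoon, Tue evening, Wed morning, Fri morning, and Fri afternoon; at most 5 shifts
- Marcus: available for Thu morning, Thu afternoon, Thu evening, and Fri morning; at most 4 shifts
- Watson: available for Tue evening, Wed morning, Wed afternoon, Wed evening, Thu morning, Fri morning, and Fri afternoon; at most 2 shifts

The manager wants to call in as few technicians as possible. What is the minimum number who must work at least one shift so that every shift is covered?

10 slots to fill and no one can take more than 5, so at least ⌈10/5⌉ = 2 technicians are needed.
Any 2 technicians together have capacity at most 5+4 = 9 < 10 slots, so 2 can never suffice.
Jensen, Olsen, and Watson alone can cover everything: Tue afternoon→Olsen, Tue evening→Olsen, Wed morning→Jensen, Wed afternoon→Jensen, Wed evening→Watson, Thu morning→Watson, Thu afternoon→Jensen, Thu evening→Jensen, Fri morning→Olsen, Fri afternoon→Olsen.

3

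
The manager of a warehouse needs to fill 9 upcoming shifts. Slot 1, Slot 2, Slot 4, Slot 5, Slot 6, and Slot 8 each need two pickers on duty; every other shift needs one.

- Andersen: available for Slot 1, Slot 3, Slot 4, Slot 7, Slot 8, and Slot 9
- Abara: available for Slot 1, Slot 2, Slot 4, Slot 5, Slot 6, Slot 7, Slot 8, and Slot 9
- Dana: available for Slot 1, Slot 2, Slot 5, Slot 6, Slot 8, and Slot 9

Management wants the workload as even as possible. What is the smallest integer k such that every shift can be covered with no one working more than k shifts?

5

With 3 pickers and 15 worker-slots to fill, someone must work at least ⌈15/3⌉ = 5 shifts, so k ≥ 5.
k = 5 works: Slot 1→Andersen+Abara, Slot 2→Abara+Dana, Slot 3→Andersen, Slot 4→Andersen+Abara, Slot 5→Abara+Dana, Slot 6→Abara+Dana, Slot 7→Andersen, Slot 8→Andersen+Dana, Slot 9→Dana.
Loads: Andersen 5, Abara 5, Dana 5 — all ≤ 5.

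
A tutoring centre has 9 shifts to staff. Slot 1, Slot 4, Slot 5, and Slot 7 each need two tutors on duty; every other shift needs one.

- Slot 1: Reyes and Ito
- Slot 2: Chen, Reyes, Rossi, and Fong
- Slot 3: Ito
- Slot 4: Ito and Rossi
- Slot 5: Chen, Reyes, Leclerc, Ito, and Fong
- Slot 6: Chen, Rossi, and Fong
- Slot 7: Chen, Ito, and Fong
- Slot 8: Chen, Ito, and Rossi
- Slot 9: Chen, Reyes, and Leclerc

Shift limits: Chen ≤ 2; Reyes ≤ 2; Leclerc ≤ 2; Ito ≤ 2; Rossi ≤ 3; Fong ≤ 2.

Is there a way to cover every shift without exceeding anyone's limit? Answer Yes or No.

No

Total capacity is 13 and 13 slots are needed, so capacity alone doesn't rule it out.
Shifts {Slot 1, Slot 3, Slot 4} need 5 worker-slots in total, but the tutors available for any of those shifts (Reyes, Ito, and Rossi) can supply at most 4 among them. So no valid schedule exists.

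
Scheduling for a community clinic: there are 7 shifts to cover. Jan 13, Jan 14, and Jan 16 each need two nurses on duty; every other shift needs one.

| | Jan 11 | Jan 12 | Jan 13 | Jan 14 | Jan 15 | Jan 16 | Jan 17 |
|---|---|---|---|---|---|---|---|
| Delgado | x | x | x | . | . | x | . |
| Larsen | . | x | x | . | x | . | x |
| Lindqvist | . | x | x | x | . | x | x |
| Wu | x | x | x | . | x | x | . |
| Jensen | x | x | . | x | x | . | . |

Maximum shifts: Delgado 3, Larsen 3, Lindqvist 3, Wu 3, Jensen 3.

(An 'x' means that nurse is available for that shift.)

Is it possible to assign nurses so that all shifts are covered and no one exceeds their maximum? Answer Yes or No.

Jan 14 can only be covered by Lindqvist and Jensen, so that assignment is forced.
One valid schedule: Jan 11→Delgado, Jan 12→Delgado, Jan 13→Larsen+Lindqvist, Jan 14→Lindqvist+Jensen, Jan 15→Larsen, Jan 16→Delgado+Lindqvist, Jan 17→Larsen.
Loads: Delgado 3/3, Larsen 3/3, Lindqvist 3/3, Wu 0/3, Jensen 1/3 — all within limits.

Yes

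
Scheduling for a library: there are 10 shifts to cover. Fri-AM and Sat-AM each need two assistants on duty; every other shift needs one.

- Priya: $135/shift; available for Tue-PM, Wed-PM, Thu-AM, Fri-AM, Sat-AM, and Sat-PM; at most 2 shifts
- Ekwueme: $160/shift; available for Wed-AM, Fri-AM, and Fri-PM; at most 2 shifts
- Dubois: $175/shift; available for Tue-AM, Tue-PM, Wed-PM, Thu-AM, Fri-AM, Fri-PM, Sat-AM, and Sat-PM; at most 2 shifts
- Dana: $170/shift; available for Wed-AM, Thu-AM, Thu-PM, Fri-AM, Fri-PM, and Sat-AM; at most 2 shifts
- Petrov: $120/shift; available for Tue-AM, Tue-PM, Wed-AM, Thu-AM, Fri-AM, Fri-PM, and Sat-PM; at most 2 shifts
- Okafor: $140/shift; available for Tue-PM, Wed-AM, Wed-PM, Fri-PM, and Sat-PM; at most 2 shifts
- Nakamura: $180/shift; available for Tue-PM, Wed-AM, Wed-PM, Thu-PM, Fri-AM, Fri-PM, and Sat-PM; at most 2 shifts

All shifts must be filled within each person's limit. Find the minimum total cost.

$1800

Picking the cheapest available assistant for each shift independently would cost $1585, but that ignores the shift limits.
An optimal schedule: Tue-AM→Petrov, Tue-PM→Okafor, Wed-AM→Okafor, Wed-PM→Priya, Thu-AM→Petrov, Thu-PM→Dana, Fri-AM→Ekwueme+Dubois, Fri-PM→Ekwueme, Sat-AM→Priya+Dana, Sat-PM→Dubois.
Total: 120 + 140 + 140 + 135 + 120 + 170 + 160 + 175 + 160 + 135 + 170 + 175 = $1800.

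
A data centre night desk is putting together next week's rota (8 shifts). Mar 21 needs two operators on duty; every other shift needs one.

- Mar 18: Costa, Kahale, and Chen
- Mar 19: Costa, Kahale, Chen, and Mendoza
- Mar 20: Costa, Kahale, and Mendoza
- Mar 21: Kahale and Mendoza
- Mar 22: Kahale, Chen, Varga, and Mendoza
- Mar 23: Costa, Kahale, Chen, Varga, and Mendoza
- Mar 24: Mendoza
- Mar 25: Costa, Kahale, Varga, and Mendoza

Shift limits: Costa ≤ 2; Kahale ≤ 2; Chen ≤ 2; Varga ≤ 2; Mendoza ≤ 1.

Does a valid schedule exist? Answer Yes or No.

No

Total capacity is 9 and 9 slots are needed, so capacity alone doesn't rule it out.
Shifts {Mar 21, Mar 24} need 3 worker-slots in total, but the operators available for any of those shifts (Kahale and Mendoza) can supply at most 2 among them. So no valid schedule exists.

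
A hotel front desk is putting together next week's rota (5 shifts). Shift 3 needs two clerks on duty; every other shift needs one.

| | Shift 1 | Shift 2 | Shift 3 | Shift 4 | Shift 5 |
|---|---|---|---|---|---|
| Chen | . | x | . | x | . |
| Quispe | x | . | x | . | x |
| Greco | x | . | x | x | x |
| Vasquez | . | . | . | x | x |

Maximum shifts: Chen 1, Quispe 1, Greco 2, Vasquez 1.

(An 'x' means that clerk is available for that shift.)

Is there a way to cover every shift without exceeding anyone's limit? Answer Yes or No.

No

Shifts {Shift 1, Shift 2, Shift 3, Shift 4, Shift 5} need 6 worker-slots in total, but the clerks available for any of those shifts (Chen, Quispe, Greco, and Vasquez) can supply at most 5 among them. So no valid schedule exists.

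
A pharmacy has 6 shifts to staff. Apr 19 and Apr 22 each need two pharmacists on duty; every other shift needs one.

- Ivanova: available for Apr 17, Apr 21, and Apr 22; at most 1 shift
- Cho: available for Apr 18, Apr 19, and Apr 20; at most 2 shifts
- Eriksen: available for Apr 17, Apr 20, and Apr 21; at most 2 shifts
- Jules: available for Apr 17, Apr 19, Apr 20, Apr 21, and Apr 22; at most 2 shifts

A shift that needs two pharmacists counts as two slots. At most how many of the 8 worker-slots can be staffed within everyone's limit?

Total capacity across all pharmacists is 1+2+2+2 = 7, and 8 slots are needed, so at most 7 can be filled.
An assignment achieving 7: Apr 17→Eriksen, Apr 18→Cho, Apr 19→Cho+Jules, Apr 20→Eriksen, Apr 22→Ivanova+Jules.
Loads: Ivanova 1/1, Cho 2/2, Eriksen 2/2, Jules 2/2.

7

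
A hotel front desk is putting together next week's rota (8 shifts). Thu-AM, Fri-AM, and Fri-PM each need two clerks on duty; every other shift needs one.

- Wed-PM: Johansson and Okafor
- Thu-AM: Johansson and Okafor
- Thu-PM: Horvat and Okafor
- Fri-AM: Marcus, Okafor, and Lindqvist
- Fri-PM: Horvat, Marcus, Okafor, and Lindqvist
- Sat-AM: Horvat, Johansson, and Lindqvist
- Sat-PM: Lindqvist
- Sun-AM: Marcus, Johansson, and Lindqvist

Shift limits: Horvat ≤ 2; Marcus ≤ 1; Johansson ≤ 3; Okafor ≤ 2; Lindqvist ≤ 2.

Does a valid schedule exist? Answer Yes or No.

No

Total capacity is 2+1+3+2+2 = 10 but 11 worker-slots are needed — infeasible.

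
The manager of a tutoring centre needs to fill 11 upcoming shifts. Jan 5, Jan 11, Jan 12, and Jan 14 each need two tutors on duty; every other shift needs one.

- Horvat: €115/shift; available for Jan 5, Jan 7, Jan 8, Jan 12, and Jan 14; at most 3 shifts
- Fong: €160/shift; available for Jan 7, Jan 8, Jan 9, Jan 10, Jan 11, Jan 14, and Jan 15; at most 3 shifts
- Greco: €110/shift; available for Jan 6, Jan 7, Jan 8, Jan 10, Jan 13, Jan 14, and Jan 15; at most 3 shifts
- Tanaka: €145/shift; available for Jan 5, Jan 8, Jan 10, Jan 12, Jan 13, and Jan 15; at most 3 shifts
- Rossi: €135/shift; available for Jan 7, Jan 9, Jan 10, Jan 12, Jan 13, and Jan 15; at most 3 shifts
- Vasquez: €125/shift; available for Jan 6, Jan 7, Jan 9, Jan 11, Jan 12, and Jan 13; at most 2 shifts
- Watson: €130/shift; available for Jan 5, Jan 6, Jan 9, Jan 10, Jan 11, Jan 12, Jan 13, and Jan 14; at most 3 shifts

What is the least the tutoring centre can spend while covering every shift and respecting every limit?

€1865

Picking the cheapest available tutor for each shift independently would cost €1750, but that ignores the shift limits.
An optimal schedule: Jan 5→Horvat+Watson, Jan 6→Greco, Jan 7→Horvat, Jan 8→Greco, Jan 9→Vasquez, Jan 10→Rossi, Jan 11→Vasquez+Watson, Jan 12→Rossi+Tanaka, Jan 13→Rossi, Jan 14→Horvat+Watson, Jan 15→Greco.
Total: 115 + 130 + 110 + 115 + 110 + 125 + 135 + 125 + 130 + 135 + 145 + 135 + 115 + 130 + 110 = €1865.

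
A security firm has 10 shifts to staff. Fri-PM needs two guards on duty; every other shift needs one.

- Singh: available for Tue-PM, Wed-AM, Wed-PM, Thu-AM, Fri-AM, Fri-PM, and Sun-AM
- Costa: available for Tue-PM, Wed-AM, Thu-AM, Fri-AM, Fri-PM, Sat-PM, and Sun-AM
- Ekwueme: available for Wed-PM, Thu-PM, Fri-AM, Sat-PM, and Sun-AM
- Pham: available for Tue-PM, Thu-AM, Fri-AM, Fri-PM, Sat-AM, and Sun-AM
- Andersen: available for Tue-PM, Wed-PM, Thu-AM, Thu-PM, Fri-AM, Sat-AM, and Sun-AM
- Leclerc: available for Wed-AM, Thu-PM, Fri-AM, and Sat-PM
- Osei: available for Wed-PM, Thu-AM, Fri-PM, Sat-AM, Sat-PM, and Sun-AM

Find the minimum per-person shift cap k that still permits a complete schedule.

2

With 7 guards and 11 worker-slots to fill, someone must work at least ⌈11/7⌉ = 2 shifts, so k ≥ 2.
k = 2 works: Tue-PM→Singh, Wed-AM→Singh, Wed-PM→Ekwueme, Thu-AM→Costa, Thu-PM→Ekwueme, Fri-AM→Andersen, Fri-PM→Pham+Osei, Sat-AM→Pham, Sat-PM→Costa, Sun-AM→Andersen.
Loads: Singh 2, Costa 2, Ekwueme 2, Pham 2, Andersen 2, Leclerc 0, Osei 1 — all ≤ 2.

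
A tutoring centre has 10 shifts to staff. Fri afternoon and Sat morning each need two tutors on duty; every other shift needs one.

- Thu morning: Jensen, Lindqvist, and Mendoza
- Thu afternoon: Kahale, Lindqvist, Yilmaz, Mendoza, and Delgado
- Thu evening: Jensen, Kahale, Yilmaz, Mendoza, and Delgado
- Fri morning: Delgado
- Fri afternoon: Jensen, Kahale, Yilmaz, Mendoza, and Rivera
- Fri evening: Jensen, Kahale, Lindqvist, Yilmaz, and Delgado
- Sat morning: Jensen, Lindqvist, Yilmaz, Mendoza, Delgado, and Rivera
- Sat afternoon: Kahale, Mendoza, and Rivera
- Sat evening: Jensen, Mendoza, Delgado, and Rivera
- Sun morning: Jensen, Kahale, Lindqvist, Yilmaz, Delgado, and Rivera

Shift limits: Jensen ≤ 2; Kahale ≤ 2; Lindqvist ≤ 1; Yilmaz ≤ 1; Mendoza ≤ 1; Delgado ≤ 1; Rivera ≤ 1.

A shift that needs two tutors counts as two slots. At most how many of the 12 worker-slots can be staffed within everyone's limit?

9

Total capacity across all tutors is 2+2+1+1+1+1+1 = 9, and 12 slots are needed, so at most 9 can be filled.
An assignment achieving 9: Thu morning→Jensen, Thu afternoon→Kahale, Thu evening→Yilmaz, Fri morning→Delgado, Fri afternoon→Mendoza+Rivera, Fri evening→Lindqvist, Sat afternoon→Kahale, Sat evening→Jensen.
Loads: Jensen 2/2, Kahale 2/2, Lindqvist 1/1, Yilmaz 1/1, Mendoza 1/1, Delgado 1/1, Rivera 1/1.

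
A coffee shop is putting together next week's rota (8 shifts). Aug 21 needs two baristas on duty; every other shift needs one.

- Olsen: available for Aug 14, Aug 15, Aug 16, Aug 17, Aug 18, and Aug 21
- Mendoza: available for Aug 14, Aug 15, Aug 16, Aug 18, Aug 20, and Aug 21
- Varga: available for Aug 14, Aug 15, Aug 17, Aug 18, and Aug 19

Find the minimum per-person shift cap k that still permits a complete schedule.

3

With 3 baristas and 9 worker-slots to fill, someone must work at least ⌈9/3⌉ = 3 shifts, so k ≥ 3.
k = 3 works: Aug 14→Mendoza, Aug 15→Varga, Aug 16→Olsen, Aug 17→Olsen, Aug 18→Varga, Aug 19→Varga, Aug 20→Mendoza, Aug 21→Olsen+Mendoza.
Loads: Olsen 3, Mendoza 3, Varga 3 — all ≤ 3.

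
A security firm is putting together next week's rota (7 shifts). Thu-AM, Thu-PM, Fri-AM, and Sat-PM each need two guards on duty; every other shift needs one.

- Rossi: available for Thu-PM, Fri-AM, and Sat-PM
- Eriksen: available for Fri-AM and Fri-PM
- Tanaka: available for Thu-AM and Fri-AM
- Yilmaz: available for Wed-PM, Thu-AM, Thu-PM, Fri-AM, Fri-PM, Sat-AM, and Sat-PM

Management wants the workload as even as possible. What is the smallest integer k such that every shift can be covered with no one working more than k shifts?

With 4 guards and 11 worker-slots to fill, someone must work at least ⌈11/4⌉ = 3 shifts, so k ≥ 3.
k = 4 fails: Shifts {Wed-PM, Thu-AM, Thu-PM, Sat-AM, Sat-PM} need 8 worker-slots in total, but the guards available for any of those shifts (Rossi, Tanaka, and Yilmaz) can supply at most 7 among them. So no valid schedule exists.
k = 5 works: Wed-PM→Yilmaz, Thu-AM→Tanaka+Yilmaz, Thu-PM→Rossi+Yilmaz, Fri-AM→Rossi+Eriksen, Fri-PM→Eriksen, Sat-AM→Yilmaz, Sat-PM→Rossi+Yilmaz.
Loads: Rossi 3, Eriksen 2, Tanaka 1, Yilmaz 5 — all ≤ 5.

5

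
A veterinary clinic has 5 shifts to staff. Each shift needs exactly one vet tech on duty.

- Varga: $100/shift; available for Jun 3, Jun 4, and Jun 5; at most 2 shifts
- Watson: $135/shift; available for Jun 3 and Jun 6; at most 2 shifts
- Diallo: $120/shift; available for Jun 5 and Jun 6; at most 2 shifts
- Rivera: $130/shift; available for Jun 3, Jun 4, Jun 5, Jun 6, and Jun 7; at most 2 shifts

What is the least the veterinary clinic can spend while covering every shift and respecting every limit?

Jun 7 can only be covered by Rivera, so that assignment is forced.
Picking the cheapest available vet tech for each shift independently would cost $550, but that ignores the shift limits.
An optimal schedule: Jun 3→Varga, Jun 4→Varga, Jun 5→Diallo, Jun 6→Diallo, Jun 7→Rivera.
Total: 100 + 100 + 120 + 120 + 130 = $570.

$570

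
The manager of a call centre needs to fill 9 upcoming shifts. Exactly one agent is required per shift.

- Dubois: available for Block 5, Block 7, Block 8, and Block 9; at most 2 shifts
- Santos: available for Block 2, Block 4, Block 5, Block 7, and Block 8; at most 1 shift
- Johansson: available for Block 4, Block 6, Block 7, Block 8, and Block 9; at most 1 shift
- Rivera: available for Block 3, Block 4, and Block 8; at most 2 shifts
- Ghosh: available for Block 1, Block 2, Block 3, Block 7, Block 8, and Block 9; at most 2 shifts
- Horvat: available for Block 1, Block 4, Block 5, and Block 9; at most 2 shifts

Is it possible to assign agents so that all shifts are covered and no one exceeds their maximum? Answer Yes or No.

Block 6 can only be covered by Johansson, so that assignment is forced.
One valid schedule: Block 1→Ghosh, Block 2→Santos, Block 3→Rivera, Block 4→Rivera, Block 5→Dubois, Block 6→Johansson, Block 7→Dubois, Block 8→Ghosh, Block 9→Horvat.
Loads: Dubois 2/2, Santos 1/1, Johansson 1/1, Rivera 2/2, Ghosh 2/2, Horvat 1/2 — all within limits.

Yes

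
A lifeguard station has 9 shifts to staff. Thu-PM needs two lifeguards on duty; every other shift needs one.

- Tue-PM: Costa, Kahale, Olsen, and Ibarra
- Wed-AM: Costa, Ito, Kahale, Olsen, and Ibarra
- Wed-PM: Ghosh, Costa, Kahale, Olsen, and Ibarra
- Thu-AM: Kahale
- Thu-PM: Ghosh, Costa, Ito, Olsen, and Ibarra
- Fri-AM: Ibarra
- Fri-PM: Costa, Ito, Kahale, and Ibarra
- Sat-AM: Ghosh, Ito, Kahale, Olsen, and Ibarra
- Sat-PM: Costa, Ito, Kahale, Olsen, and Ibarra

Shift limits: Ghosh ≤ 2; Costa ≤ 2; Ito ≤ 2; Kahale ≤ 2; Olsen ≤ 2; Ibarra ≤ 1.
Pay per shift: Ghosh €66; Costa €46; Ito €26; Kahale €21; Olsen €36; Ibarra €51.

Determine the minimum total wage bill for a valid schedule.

€375

Thu-AM can only be covered by Kahale, so that assignment is forced.
Fri-AM can only be covered by Ibarra, so that assignment is forced.
Picking the cheapest available lifeguard for each shift independently would cost €260, but that ignores the shift limits.
An optimal schedule: Tue-PM→Kahale, Wed-AM→Ito, Wed-PM→Olsen, Thu-AM→Kahale, Thu-PM→Costa+Ghosh, Fri-AM→Ibarra, Fri-PM→Ito, Sat-AM→Olsen, Sat-PM→Costa.
Total: 21 + 26 + 36 + 21 + 46 + 66 + 51 + 26 + 36 + 46 = €375.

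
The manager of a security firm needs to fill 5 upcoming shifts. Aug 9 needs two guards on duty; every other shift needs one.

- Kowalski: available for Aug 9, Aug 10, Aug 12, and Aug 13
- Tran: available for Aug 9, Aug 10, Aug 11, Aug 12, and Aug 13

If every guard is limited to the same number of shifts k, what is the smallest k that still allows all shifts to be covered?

With 2 guards and 6 worker-slots to fill, someone must work at least ⌈6/2⌉ = 3 shifts, so k ≥ 3.
k = 3 works: Aug 9→Kowalski+Tran, Aug 10→Kowalski, Aug 11→Tran, Aug 12→Kowalski, Aug 13→Tran.
Loads: Kowalski 3, Tran 3 — all ≤ 3.

3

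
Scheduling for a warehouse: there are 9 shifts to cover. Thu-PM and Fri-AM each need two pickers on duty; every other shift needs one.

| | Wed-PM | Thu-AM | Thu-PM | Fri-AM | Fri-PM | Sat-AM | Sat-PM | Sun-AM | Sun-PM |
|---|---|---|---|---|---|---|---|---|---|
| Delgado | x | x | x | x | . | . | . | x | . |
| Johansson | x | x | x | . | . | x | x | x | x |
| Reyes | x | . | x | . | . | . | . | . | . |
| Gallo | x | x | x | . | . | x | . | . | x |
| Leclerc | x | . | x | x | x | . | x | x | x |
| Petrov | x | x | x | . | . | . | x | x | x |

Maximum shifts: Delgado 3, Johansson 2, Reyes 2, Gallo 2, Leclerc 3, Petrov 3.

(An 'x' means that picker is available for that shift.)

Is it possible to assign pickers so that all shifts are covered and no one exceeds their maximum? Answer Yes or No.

Fri-AM can only be covered by Delgado and Leclerc, so that assignment is forced.
Fri-PM can only be covered by Leclerc, so that assignment is forced.
One valid schedule: Wed-PM→Reyes, Thu-AM→Delgado, Thu-PM→Reyes+Gallo, Fri-AM→Delgado+Leclerc, Fri-PM→Leclerc, Sat-AM→Johansson, Sat-PM→Johansson, Sun-AM→Delgado, Sun-PM→Gallo.
Loads: Delgado 3/3, Johansson 2/2, Reyes 2/2, Gallo 2/2, Leclerc 2/3, Petrov 0/3 — all within limits.

Yes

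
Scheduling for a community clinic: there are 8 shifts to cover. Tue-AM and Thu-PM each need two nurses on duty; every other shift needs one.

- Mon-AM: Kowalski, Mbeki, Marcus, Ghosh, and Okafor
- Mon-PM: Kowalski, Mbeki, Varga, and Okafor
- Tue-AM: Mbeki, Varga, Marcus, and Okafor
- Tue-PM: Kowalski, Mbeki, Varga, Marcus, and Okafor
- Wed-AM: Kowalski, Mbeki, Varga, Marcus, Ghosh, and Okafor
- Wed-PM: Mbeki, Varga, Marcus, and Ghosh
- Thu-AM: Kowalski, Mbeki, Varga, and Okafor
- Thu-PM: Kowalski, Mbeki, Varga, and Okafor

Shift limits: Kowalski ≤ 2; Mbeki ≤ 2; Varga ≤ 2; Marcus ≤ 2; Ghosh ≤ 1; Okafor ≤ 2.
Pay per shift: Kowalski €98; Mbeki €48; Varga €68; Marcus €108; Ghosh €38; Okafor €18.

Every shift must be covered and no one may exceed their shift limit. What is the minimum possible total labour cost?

Picking the cheapest available nurse for each shift independently would cost €260, but that ignores the shift limits.
An optimal schedule: Mon-AM→Mbeki, Mon-PM→Okafor, Tue-AM→Varga+Marcus, Tue-PM→Mbeki, Wed-AM→Kowalski, Wed-PM→Ghosh, Thu-AM→Okafor, Thu-PM→Varga+Kowalski.
Total: 48 + 18 + 68 + 108 + 48 + 98 + 38 + 18 + 68 + 98 = €610.

€610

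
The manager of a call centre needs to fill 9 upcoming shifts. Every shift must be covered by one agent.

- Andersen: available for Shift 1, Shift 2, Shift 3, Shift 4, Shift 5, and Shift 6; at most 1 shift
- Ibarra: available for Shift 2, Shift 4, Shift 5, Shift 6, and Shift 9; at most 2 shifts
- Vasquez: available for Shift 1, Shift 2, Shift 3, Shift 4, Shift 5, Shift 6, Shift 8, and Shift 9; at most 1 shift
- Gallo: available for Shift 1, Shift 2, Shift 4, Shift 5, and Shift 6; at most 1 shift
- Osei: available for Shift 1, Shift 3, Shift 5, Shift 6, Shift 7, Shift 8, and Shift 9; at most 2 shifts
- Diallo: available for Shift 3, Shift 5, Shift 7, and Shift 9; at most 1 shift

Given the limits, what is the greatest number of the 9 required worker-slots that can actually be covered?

Total capacity across all agents is 1+2+1+1+2+1 = 8, and 9 slots are needed, so at most 8 can be filled.
An assignment achieving 8: Shift 1→Andersen, Shift 2→Ibarra, Shift 3→Osei, Shift 4→Ibarra, Shift 6→Gallo, Shift 7→Osei, Shift 8→Vasquez, Shift 9→Diallo.
Loads: Andersen 1/1, Ibarra 2/2, Vasquez 1/1, Gallo 1/1, Osei 2/2, Diallo 1/1.

8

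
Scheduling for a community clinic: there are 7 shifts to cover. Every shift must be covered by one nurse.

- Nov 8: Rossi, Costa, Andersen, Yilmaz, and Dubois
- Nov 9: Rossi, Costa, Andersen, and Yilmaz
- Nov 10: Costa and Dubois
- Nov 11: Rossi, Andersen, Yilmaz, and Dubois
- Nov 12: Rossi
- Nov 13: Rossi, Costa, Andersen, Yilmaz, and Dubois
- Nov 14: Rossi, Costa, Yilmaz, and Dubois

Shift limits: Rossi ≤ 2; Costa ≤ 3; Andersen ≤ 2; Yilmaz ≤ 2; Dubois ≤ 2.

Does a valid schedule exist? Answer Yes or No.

Nov 12 can only be covered by Rossi, so that assignment is forced.
One valid schedule: Nov 8→Costa, Nov 9→Rossi, Nov 10→Costa, Nov 11→Andersen, Nov 12→Rossi, Nov 13→Andersen, Nov 14→Costa.
Loads: Rossi 2/2, Costa 3/3, Andersen 2/2, Yilmaz 0/2, Dubois 0/2 — all within limits.

Yes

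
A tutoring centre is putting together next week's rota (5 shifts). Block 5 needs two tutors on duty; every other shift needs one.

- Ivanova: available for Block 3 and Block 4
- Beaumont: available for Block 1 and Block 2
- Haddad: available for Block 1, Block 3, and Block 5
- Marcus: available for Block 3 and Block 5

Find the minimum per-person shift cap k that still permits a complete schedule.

2

With 4 tutors and 6 worker-slots to fill, someone must work at least ⌈6/4⌉ = 2 shifts, so k ≥ 2.
k = 2 works: Block 1→Beaumont, Block 2→Beaumont, Block 3→Ivanova, Block 4→Ivanova, Block 5→Haddad+Marcus.
Loads: Ivanova 2, Beaumont 2, Haddad 1, Marcus 1 — all ≤ 2.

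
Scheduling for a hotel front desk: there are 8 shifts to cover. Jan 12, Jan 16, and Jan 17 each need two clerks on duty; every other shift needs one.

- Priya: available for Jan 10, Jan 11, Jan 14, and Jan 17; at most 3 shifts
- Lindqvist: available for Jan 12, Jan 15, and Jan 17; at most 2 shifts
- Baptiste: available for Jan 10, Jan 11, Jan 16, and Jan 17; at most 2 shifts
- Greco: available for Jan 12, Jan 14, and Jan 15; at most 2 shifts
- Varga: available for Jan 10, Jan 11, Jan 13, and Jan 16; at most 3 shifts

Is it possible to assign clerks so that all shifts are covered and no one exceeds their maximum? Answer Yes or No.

Jan 12 can only be covered by Lindqvist and Greco, so that assignment is forced.
Jan 13 can only be covered by Varga, so that assignment is forced.
Jan 16 can only be covered by Baptiste and Varga, so that assignment is forced.
One valid schedule: Jan 10→Priya, Jan 11→Varga, Jan 12→Lindqvist+Greco, Jan 13→Varga, Jan 14→Priya, Jan 15→Lindqvist, Jan 16→Baptiste+Varga, Jan 17→Priya+Baptiste.
Loads: Priya 3/3, Lindqvist 2/2, Baptiste 2/2, Greco 1/2, Varga 3/3 — all within limits.

Yes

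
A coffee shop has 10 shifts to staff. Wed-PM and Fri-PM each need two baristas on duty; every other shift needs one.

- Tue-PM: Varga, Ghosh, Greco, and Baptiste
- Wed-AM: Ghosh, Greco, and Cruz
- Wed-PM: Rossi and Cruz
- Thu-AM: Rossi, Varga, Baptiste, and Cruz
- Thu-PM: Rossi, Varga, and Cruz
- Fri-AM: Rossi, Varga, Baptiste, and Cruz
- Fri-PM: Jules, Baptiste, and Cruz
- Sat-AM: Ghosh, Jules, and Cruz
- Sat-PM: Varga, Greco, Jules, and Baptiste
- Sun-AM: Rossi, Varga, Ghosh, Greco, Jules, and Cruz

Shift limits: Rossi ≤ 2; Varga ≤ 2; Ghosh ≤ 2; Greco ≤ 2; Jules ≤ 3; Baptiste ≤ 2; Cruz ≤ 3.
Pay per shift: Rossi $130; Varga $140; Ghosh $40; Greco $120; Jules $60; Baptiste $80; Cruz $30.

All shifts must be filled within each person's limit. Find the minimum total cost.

$760

Wed-PM can only be covered by Rossi and Cruz, so that assignment is forced.
Picking the cheapest available barista for each shift independently would cost $530, but that ignores the shift limits.
An optimal schedule: Tue-PM→Greco, Wed-AM→Ghosh, Wed-PM→Cruz+Rossi, Thu-AM→Baptiste, Thu-PM→Cruz, Fri-AM→Baptiste, Fri-PM→Cruz+Jules, Sat-AM→Ghosh, Sat-PM→Jules, Sun-AM→Jules.
Total: 120 + 40 + 30 + 130 + 80 + 30 + 80 + 30 + 60 + 40 + 60 + 60 = $760.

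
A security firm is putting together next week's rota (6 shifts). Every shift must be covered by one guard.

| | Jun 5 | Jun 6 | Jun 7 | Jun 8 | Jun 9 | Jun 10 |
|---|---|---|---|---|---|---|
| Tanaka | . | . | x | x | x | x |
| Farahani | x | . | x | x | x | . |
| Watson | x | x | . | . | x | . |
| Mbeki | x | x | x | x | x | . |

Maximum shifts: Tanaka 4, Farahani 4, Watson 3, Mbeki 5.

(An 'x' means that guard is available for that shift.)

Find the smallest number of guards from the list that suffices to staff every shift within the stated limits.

2

6 slots to fill and no one can take more than 5, so at least ⌈6/5⌉ = 2 guards are needed.
Tanaka and Watson alone can cover everything: Jun 5→Watson, Jun 6→Watson, Jun 7→Tanaka, Jun 8→Tanaka, Jun 9→Tanaka, Jun 10→Tanaka.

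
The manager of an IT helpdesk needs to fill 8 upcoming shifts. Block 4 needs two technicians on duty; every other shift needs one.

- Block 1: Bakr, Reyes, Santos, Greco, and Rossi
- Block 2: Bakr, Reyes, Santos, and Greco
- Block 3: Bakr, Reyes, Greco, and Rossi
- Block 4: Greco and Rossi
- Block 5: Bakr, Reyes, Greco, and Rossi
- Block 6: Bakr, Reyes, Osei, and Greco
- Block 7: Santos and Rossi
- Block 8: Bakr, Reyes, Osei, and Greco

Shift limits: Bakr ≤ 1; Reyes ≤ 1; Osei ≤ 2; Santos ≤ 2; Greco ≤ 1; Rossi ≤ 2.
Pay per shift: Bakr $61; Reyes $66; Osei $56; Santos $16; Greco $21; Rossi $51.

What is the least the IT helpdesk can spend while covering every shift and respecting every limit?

$394

Block 4 can only be covered by Greco and Rossi, so that assignment is forced.
Picking the cheapest available technician for each shift independently would cost $204, but that ignores the shift limits.
An optimal schedule: Block 1→Santos, Block 2→Bakr, Block 3→Reyes, Block 4→Greco+Rossi, Block 5→Rossi, Block 6→Osei, Block 7→Santos, Block 8→Osei.
Total: 16 + 61 + 66 + 21 + 51 + 51 + 56 + 16 + 56 = $394.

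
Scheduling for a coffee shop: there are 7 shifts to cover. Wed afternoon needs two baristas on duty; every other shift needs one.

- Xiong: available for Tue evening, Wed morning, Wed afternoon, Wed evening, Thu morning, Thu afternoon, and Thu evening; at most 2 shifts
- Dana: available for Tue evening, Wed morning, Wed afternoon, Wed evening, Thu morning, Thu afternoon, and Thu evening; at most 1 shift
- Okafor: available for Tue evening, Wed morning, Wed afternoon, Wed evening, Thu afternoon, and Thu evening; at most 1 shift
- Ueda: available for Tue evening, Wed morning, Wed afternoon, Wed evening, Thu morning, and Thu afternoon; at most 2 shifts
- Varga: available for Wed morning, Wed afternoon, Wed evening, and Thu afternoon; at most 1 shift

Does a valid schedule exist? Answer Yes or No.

No

Total capacity is 2+1+1+2+1 = 7 but 8 worker-slots are needed — infeasible.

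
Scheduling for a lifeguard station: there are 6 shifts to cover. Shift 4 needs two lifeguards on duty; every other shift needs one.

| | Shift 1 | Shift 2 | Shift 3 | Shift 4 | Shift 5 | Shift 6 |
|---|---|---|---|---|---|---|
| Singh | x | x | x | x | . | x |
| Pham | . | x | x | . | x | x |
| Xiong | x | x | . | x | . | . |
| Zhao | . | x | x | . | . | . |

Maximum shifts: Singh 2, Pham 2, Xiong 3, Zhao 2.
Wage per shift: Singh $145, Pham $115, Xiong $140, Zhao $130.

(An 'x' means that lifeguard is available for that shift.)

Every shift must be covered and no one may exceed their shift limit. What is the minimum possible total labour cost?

$915

Shift 4 can only be covered by Singh and Xiong, so that assignment is forced.
Shift 5 can only be covered by Pham, so that assignment is forced.
Picking the cheapest available lifeguard for each shift independently would cost $885, but that ignores the shift limits.
An optimal schedule: Shift 1→Xiong, Shift 2→Zhao, Shift 3→Zhao, Shift 4→Xiong+Singh, Shift 5→Pham, Shift 6→Pham.
Total: 140 + 130 + 130 + 140 + 145 + 115 + 115 = $915.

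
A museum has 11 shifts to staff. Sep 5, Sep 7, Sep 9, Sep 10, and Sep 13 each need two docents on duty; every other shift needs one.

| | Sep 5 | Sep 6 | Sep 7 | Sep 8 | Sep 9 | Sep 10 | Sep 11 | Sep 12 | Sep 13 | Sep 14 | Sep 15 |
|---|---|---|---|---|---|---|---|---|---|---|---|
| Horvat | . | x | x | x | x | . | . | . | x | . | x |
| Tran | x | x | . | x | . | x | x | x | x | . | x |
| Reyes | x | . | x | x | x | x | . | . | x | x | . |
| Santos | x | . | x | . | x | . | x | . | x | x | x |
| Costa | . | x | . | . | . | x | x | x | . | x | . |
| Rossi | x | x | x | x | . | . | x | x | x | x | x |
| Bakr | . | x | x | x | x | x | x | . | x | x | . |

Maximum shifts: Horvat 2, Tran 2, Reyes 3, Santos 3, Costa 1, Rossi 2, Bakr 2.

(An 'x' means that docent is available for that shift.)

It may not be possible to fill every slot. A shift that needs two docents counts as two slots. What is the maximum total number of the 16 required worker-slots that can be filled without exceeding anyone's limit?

Total capacity across all docents is 2+2+3+3+1+2+2 = 15, and 16 slots are needed, so at most 15 can be filled.
An assignment achieving 15: Sep 5→Tran+Reyes, Sep 6→Rossi, Sep 7→Santos+Rossi, Sep 8→Bakr, Sep 9→Horvat+Reyes, Sep 10→Reyes+Costa, Sep 11→Santos, Sep 12→Tran, Sep 13→Bakr, Sep 14→Santos, Sep 15→Horvat.
Loads: Horvat 2/2, Tran 2/2, Reyes 3/3, Santos 3/3, Costa 1/1, Rossi 2/2, Bakr 2/2.

15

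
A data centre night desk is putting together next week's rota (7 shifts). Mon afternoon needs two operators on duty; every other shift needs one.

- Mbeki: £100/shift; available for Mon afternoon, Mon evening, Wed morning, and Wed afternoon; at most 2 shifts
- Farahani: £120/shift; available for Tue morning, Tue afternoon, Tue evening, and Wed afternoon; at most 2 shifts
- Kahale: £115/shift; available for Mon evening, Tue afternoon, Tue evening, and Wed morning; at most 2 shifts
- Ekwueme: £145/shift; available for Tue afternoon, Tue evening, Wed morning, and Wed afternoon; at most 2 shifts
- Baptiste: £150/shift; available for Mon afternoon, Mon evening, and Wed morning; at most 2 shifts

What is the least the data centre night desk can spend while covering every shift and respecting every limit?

£965

Mon afternoon can only be covered by Mbeki and Baptiste, so that assignment is forced.
Tue morning can only be covered by Farahani, so that assignment is forced.
Picking the cheapest available operator for each shift independently would cost £900, but that ignores the shift limits.
An optimal schedule: Mon afternoon→Mbeki+Baptiste, Mon evening→Mbeki, Tue morning→Farahani, Tue afternoon→Farahani, Tue evening→Kahale, Wed morning→Kahale, Wed afternoon→Ekwueme.
Total: 100 + 150 + 100 + 120 + 120 + 115 + 115 + 145 = £965.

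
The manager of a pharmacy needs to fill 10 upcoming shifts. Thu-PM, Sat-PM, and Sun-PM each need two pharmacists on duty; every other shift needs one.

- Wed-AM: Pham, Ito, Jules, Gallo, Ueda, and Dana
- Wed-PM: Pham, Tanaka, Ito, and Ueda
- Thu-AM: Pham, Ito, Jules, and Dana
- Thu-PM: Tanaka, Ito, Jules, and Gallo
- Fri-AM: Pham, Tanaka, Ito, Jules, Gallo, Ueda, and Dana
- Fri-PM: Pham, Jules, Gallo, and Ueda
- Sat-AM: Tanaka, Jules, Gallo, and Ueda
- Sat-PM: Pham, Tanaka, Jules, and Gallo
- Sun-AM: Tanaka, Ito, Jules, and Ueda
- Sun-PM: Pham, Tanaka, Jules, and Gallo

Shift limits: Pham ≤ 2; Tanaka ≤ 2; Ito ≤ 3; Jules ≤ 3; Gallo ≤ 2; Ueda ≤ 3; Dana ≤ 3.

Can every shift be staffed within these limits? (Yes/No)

One valid schedule: Wed-AM→Ito, Wed-PM→Pham, Thu-AM→Pham, Thu-PM→Tanaka+Ito, Fri-AM→Ueda, Fri-PM→Jules, Sat-AM→Tanaka, Sat-PM→Jules+Gallo, Sun-AM→Ito, Sun-PM→Jules+Gallo.
Loads: Pham 2/2, Tanaka 2/2, Ito 3/3, Jules 3/3, Gallo 2/2, Ueda 1/3, Dana 0/3 — all within limits.

Yes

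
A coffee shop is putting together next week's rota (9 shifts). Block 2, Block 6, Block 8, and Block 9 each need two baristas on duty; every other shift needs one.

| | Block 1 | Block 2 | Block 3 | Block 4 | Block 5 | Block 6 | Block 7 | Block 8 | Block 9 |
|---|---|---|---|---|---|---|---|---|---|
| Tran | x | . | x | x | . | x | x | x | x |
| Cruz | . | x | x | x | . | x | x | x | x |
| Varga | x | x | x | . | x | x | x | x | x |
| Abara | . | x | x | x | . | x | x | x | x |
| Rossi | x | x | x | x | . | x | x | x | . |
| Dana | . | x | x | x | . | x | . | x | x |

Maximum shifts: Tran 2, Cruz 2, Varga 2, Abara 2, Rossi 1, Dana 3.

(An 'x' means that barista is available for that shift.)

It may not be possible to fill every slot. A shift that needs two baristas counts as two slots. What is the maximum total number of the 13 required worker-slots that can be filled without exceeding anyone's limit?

Total capacity across all baristas is 2+2+2+2+1+3 = 12, and 13 slots are needed, so at most 12 can be filled.
An assignment achieving 12: Block 1→Tran, Block 2→Cruz+Varga, Block 3→Abara, Block 4→Tran, Block 5→Varga, Block 6→Rossi+Dana, Block 7→Cruz, Block 8→Dana, Block 9→Abara+Dana.
Loads: Tran 2/2, Cruz 2/2, Varga 2/2, Abara 2/2, Rossi 1/1, Dana 3/3.

12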